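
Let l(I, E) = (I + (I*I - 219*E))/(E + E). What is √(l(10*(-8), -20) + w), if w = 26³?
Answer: √69234/2 ≈ 131.56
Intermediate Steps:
w = 17576
l(I, E) = (I + I² - 219*E)/(2*E) (l(I, E) = (I + (I² - 219*E))/((2*E)) = (I + I² - 219*E)*(1/(2*E)) = (I + I² - 219*E)/(2*E))
√(l(10*(-8), -20) + w) = √((½)*(10*(-8) + (10*(-8))² - 219*(-20))/(-20) + 17576) = √((½)*(-1/20)*(-80 + (-80)² + 4380) + 17576) = √((½)*(-1/20)*(-80 + 6400 + 4380) + 17576) = √((½)*(-1/20)*10700 + 17576) = √(-535/2 + 17576) = √(34617/2) = √69234/2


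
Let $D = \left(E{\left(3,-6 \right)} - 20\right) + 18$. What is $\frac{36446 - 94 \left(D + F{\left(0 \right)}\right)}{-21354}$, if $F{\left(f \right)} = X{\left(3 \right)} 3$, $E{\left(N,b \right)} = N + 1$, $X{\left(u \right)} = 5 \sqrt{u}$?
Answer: $- \frac{6043}{3559} + \frac{235 \sqrt{3}}{3559} \approx -1.5836$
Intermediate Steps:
$E{\left(N,b \right)} = 1 + N$
$F{\left(f \right)} = 15 \sqrt{3}$ ($F{\left(f \right)} = 5 \sqrt{3} \cdot 3 = 15 \sqrt{3}$)
$D = 2$ ($D = \left(\left(1 + 3\right) - 20\right) + 18 = \left(4 - 20\right) + 18 = -16 + 18 = 2$)
$\frac{36446 - 94 \left(D + F{\left(0 \right)}\right)}{-21354} = \frac{36446 - 94 \left(2 + 15 \sqrt{3}\right)}{-21354} = \left(36446 - \left(188 + 1410 \sqrt{3}\right)\right) \left(- \frac{1}{21354}\right) = \left(36258 - 1410 \sqrt{3}\right) \left(- \frac{1}{21354}\right) = - \frac{6043}{3559} + \frac{235 \sqrt{3}}{3559}$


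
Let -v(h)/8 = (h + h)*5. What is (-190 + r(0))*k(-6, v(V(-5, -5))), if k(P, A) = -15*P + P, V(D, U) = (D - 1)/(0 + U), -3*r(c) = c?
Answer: -15960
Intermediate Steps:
r(c) = -c/3
V(D, U) = (-1 + D)/U
v(h) = -80*h (v(h) = -8*(h + h)*5 = -8*2*h*5 = -80*h)
k(P, A) = -14*P
(-190 + r(0))*k(-6, v(V(-5, -5))) = (-190 - 1/3*0)*(-14*(-6)) = (-190 + 0)*84 = -190*84 = -15960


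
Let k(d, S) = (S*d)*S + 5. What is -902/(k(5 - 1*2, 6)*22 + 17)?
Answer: -902/2503 ≈ -0.36037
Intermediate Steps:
k(d, S) = 5 + d*S**2 (k(d, S) = d*S**2 + 5 = 5 + d*S**2)
-902/(k(5 - 1*2, 6)*22 + 17) = -902/((5 + (5 - 1*2)*6**2)*22 + 17) = -902/((5 + (5 - 2)*36)*22 + 17) = -902/((5 + 3*36)*22 + 17) = -902/((5 + 108)*22 + 17) = -902/(113*22 + 17) = -902/(2486 + 17) = -902/2503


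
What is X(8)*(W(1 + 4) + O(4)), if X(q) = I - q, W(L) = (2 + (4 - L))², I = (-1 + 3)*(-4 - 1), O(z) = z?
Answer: -90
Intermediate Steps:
I = -10 (I = 2*(-5) = -10)
W(L) = (6 - L)²
X(q) = -10 - q
X(8)*(W(1 + 4) + O(4)) = (-10 - 1*8)*((-6 + (1 + 4))² + 4) = (-10 - 8)*((-6 + 5)² + 4) = -18*((-1)² + 4) = -18*(1 + 4) = -18*5 = -90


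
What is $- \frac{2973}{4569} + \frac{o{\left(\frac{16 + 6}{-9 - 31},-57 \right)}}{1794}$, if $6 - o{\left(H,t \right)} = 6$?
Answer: $- \frac{991}{1523} \approx -0.65069$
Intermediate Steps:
$o{\left(H,t \right)} = 0$ ($o{\left(H,t \right)} = 6 - 6 = 0$)
$- \frac{2973}{4569} + \frac{o{\left(\frac{16 + 6}{-9 - 31},-57 \right)}}{1794} = - \frac{2973}{4569} + \frac{0}{1794} = \left(-2973\right) \frac{1}{4569} + 0 \cdot \frac{1}{1794} = - \frac{991}{1523} + 0 = - \frac{991}{1523}$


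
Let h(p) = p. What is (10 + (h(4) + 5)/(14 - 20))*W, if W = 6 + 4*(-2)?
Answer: -17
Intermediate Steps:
W = -2 (W = 6 - 8 = -2)
(10 + (h(4) + 5)/(14 - 20))*W = (10 + (4 + 5)/(14 - 20))*(-2) = (10 + 9/(-6))*(-2) = (10 + 9*(-1/6))*(-2) = (10 - 3/2)*(-2) = (17/2)*(-2) = -17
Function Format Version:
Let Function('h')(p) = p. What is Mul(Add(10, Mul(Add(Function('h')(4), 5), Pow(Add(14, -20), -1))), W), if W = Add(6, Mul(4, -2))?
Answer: -17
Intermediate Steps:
W = -2 (W = Add(6, -8) = -2)
Mul(Add(10, Mul(Add(Function('h')(4), 5), Pow(Add(14, -20), -1))), W) = Mul(Add(10, Mul(Add(4, 5), Pow(Add(14, -20), -1))), -2) = Mul(Add(10, Mul(9, Pow(-6, -1))), -2) = Mul(Add(10, Mul(9, Rational(-1, 6))), -2) = Mul(Add(10, Rational(-3, 2)), -2) = Mul(Rational(17, 2), -2) = -17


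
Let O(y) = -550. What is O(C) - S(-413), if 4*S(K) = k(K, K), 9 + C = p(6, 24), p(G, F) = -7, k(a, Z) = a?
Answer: -1787/4 ≈ -446.75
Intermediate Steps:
C = -16 (C = -9 - 7 = -16)
S(K) = K/4
O(C) - S(-413) = -550 - (-413)/4 = -550 - 1*(-413/4) = -550 + 413/4 = -1787/4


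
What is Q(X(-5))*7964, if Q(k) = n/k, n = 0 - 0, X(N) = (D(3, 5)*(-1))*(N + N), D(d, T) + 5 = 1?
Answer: 0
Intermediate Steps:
D(d, T) = -4 (D(d, T) = -5 + 1 = -4)
X(N) = 8*N (X(N) = (-4*(-1))*(N + N) = 4*(2*N) = 8*N)
n = 0 (n = 0 - 1*0 = 0 + 0 = 0)
Q(k) = 0 (Q(k) = 0/k = 0)
Q(X(-5))*7964 = 0*7964 = 0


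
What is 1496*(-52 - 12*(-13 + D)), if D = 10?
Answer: -23936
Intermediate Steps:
1496*(-52 - 12*(-13 + D)) = 1496*(-52 - 12*(-13 + 10)) = 1496*(-52 - 12*(-3)) = 1496*(-52 + 36) = 1496*(-16) = -23936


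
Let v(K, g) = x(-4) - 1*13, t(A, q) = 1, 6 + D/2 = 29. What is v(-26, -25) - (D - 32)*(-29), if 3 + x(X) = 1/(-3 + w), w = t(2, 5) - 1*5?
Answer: 2729/7 ≈ 389.86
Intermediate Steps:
D = 46 (D = -12 + 2*29 = -12 + 58 = 46)
w = -4 (w = 1 - 1*5 = 1 - 5 = -4)
x(X) = -22/7 (x(X) = -3 + 1/(-3 - 4) = -3 + 1/(-7) = -3 - ⅐ = -22/7)
v(K, g) = -113/7 (v(K, g) = -22/7 - 1*13 = -22/7 - 13 = -113/7)
v(-26, -25) - (D - 32)*(-29) = -113/7 - (46 - 32)*(-29) = -113/7 - 14*(-29) = -113/7 - 1*(-406) = -113/7 + 406 = 2729/7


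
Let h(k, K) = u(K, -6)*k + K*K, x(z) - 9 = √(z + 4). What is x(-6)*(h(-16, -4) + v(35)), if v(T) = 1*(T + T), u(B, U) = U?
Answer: 1638 + 182*I*√2 ≈ 1638.0 + 257.39*I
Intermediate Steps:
x(z) = 9 + √(4 + z) (x(z) = 9 + √(z + 4) = 9 + √(4 + z))
h(k, K) = K² - 6*k (h(k, K) = -6*k + K*K = -6*k + K² = K² - 6*k)
v(T) = 2*T (v(T) = 1*(2*T) = 2*T)
x(-6)*(h(-16, -4) + v(35)) = (9 + √(4 - 6))*(((-4)² - 6*(-16)) + 2*35) = (9 + √(-2))*((16 + 96) + 70) = (9 + I*√2)*(112 + 70) = (9 + I*√2)*182 = 1638 + 182*I*√2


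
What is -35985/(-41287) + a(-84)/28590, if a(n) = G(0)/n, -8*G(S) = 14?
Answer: 49382976487/56658975840 ≈ 0.87158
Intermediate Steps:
G(S) = -7/4 (G(S) = -⅛*14 = -7/4)
a(n) = -7/(4*n)
-35985/(-41287) + a(-84)/28590 = -35985/(-41287) - 7/4/(-84)/28590 = -35985*(-1/41287) - 7/4*(-1/84)*(1/28590) = 35985/41287 + (1/48)*(1/28590) = 35985/41287 + 1/1372320 = 49382976487/56658975840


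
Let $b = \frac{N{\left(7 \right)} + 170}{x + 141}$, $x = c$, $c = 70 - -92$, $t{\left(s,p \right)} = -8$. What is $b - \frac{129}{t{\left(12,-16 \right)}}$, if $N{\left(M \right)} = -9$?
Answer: $\frac{40375}{2424} \approx 16.656$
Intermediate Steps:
$c = 162$ ($c = 70 + 92 = 162$)
$x = 162$
$b = \frac{161}{303}$ ($b = \frac{-9 + 170}{162 + 141} = \frac{161}{303} \approx 0.53135$)
$b - \frac{129}{t{\left(12,-16 \right)}} = \frac{161}{303} - \frac{129}{-8} = \frac{161}{303} - - \frac{129}{8} = \frac{161}{303} + \frac{129}{8} = \frac{40375}{2424}$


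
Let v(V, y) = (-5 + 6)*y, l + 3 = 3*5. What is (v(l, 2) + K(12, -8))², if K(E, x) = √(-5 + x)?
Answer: (2 + I*√13)² ≈ -9.0 + 14.422*I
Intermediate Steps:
l = 12 (l = -3 + 3*5 = -3 + 15 = 12)
v(V, y) = y (v(V, y) = 1*y = y)
(v(l, 2) + K(12, -8))² = (2 + √(-5 - 8))² = (2 + √(-13))² = (2 + I*√13)²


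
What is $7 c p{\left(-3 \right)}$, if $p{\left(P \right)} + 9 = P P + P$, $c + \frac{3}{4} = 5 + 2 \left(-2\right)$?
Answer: $- \frac{21}{4} \approx -5.25$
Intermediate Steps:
$c = \frac{1}{4}$ ($c = - \frac{3}{4} + \left(5 + 2 \left(-2\right)\right) = - \frac{3}{4} + \left(5 - 4\right) = - \frac{3}{4} + 1 = \frac{1}{4} \approx 0.25$)
$p{\left(P \right)} = -9 + P + P^{2}$ ($p{\left(P \right)} = -9 + \left(P P + P\right) = -9 + \left(P^{2} + P\right) = -9 + \left(P + P^{2}\right) = -9 + P + P^{2}$)
$7 c p{\left(-3 \right)} = 7 \cdot \frac{1}{4} \left(-9 - 3 + \left(-3\right)^{2}\right) = \frac{7 \left(-9 - 3 + 9\right)}{4} = \frac{7}{4} \left(-3\right) = - \frac{21}{4}$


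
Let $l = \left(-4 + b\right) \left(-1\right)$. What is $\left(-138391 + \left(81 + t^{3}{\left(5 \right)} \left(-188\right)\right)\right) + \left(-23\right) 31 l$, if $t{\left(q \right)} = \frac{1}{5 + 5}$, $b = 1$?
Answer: $- \frac{35112297}{250} \approx -1.4045 \cdot 10^{5}$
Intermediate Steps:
$l = 3$ ($l = \left(-4 + 1\right) \left(-1\right) = \left(-3\right) \left(-1\right) = 3$)
$t{\left(q \right)} = \frac{1}{10}$
$\left(-138391 + \left(81 + t^{3}{\left(5 \right)} \left(-188\right)\right)\right) + \left(-23\right) 31 l = \left(-138391 + \left(81 + \left(\frac{1}{10}\right)^{3} \left(-188\right)\right)\right) + \left(-23\right) 31 \cdot 3 = \left(-138391 + \left(81 + \frac{1}{1000} \left(-188\right)\right)\right) - 2139 = \left(-138391 + \left(81 - \frac{47}{250}\right)\right) - 2139 = \left(-138391 + \frac{20203}{250}\right) - 2139 = - \frac{34577547}{250} - 2139 = - \frac{35112297}{250}$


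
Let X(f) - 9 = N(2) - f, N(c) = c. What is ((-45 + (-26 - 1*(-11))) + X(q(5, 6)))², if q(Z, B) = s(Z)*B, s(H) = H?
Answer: 6241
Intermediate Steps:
q(Z, B) = B*Z (q(Z, B) = Z*B = B*Z)
X(f) = 11 - f (X(f) = 9 + (2 - f) = 11 - f)
((-45 + (-26 - 1*(-11))) + X(q(5, 6)))² = ((-45 + (-26 - 1*(-11))) + (11 - 6*5))² = ((-45 + (-26 + 11)) + (11 - 1*30))² = ((-45 - 15) + (11 - 30))² = (-60 - 19)² = (-79)² = 6241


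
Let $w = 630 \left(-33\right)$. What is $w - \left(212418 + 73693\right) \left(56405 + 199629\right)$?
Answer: $-73254164564$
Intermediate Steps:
$w = -20790$
$w - \left(212418 + 73693\right) \left(56405 + 199629\right) = -20790 - \left(212418 + 73693\right) \left(56405 + 199629\right) = -20790 - 286111 \cdot 256034 = -20790 - 73254143774 = -73254164564$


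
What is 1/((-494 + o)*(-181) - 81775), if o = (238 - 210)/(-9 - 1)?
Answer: 5/40729 ≈ 0.00012276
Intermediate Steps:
o = -14/5 (o = 28/(-10) = 28*(-⅒) = -14/5 ≈ -2.8000)
1/((-494 + o)*(-181) - 81775) = 1/((-494 - 14/5)*(-181) - 81775) = 1/(-2484/5*(-181) - 81775) = 1/(449604/5 - 81775) = 1/(40729/5) = 5/40729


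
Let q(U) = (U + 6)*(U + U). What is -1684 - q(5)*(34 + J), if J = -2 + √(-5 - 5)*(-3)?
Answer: -5204 + 330*I*√10 ≈ -5204.0 + 1043.6*I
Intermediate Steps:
J = -2 - 3*I*√10 (J = -2 + √(-10)*(-3) = -2 + (I*√10)*(-3) = -2 - 3*I*√10 ≈ -2.0 - 9.4868*I)
q(U) = 2*U*(6 + U) (q(U) = (6 + U)*(2*U) = 2*U*(6 + U))
-1684 - q(5)*(34 + J) = -1684 - 2*5*(6 + 5)*(34 + (-2 - 3*I*√10)) = -1684 - 2*5*11*(32 - 3*I*√10) = -1684 - 110*(32 - 3*I*√10) = -1684 - (3520 - 330*I*√10) = -1684 + (-3520 + 330*I*√10) = -5204 + 330*I*√10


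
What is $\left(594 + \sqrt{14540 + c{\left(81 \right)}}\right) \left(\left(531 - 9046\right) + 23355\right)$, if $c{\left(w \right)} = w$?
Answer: $8814960 + 14840 \sqrt{14621} \approx 1.0609 \cdot 10^{7}$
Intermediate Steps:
$\left(594 + \sqrt{14540 + c{\left(81 \right)}}\right) \left(\left(531 - 9046\right) + 23355\right) = \left(594 + \sqrt{14540 + 81}\right) \left(\left(531 - 9046\right) + 23355\right) = \left(594 + \sqrt{14621}\right) \left(\left(531 - 9046\right) + 23355\right) = \left(594 + \sqrt{14621}\right) \left(-8515 + 23355\right) = \left(594 + \sqrt{14621}\right) 14840 = 8814960 + 14840 \sqrt{14621}$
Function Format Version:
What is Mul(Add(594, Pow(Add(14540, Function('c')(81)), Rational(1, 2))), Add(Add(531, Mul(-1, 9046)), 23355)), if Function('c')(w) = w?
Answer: Add(8814960, Mul(14840, Pow(14621, Rational(1, 2)))) ≈ 1.0609e+7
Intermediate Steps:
Mul(Add(594, Pow(Add(14540, Function('c')(81)), Rational(1, 2))), Add(Add(531, Mul(-1, 9046)), 23355)) = Mul(Add(594, Pow(Add(14540, 81), Rational(1, 2))), Add(Add(531, Mul(-1, 9046)), 23355)) = Mul(Add(594, Pow(14621, Rational(1, 2))), Add(Add(531, -9046), 23355)) = Mul(Add(594, Pow(14621, Rational(1, 2))), Add(-8515, 23355)) = Mul(Add(594, Pow(14621, Rational(1, 2))), 14840) = Add(8814960, Mul(14840, Pow(14621, Rational(1, 2))))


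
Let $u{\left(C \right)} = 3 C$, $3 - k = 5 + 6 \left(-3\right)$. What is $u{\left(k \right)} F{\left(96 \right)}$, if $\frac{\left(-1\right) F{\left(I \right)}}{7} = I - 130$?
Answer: $11424$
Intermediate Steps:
$F{\left(I \right)} = 910 - 7 I$ ($F{\left(I \right)} = - 7 \left(I - 130\right) = - 7 \left(-130 + I\right) = 910 - 7 I$)
$k = 16$ ($k = 3 - \left(5 + 6 \left(-3\right)\right) = 3 - \left(5 - 18\right) = 3 - -13 = 3 + 13 = 16$)
$u{\left(k \right)} F{\left(96 \right)} = 3 \cdot 16 \left(910 - 672\right) = 48 \left(910 - 672\right) = 48 \cdot 238 = 11424$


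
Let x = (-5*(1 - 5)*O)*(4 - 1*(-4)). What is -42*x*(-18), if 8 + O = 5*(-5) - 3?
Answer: -4354560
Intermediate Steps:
O = -36 (O = -8 + (5*(-5) - 3) = -8 + (-25 - 3) = -8 - 28 = -36)
x = -5760 (x = (-5*(1 - 5)*(-36))*(4 - 1*(-4)) = (-(-20)*(-36))*(4 + 4) = -5*144*8 = -720*8 = -5760)
-42*x*(-18) = -42*(-5760)*(-18) = 241920*(-18) = -4354560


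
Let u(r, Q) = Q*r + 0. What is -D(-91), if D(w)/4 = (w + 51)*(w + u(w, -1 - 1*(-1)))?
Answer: -14560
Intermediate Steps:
u(r, Q) = Q*r
D(w) = 4*w*(51 + w) (D(w) = 4*((w + 51)*(w + (-1 - 1*(-1))*w)) = 4*((51 + w)*(w + (-1 + 1)*w)) = 4*((51 + w)*(w + 0*w)) = 4*((51 + w)*(w + 0)) = 4*((51 + w)*w) = 4*(w*(51 + w)) = 4*w*(51 + w))
-D(-91) = -4*(-91)*(51 - 91) = -4*(-91)*(-40) = -1*14560 = -14560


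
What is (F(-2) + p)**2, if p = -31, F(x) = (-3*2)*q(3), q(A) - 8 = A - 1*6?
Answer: 3721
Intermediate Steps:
q(A) = 2 + A (q(A) = 8 + (A - 1*6) = 8 + (A - 6) = 8 + (-6 + A) = 2 + A)
F(x) = -30 (F(x) = (-3*2)*(2 + 3) = -6*5 = -30)
(F(-2) + p)**2 = (-30 - 31)**2 = (-61)**2 = 3721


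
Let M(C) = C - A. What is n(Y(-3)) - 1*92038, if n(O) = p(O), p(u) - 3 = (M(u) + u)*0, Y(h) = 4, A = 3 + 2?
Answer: -92035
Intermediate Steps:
A = 5
M(C) = -5 + C (M(C) = C - 1*5 = C - 5 = -5 + C)
p(u) = 3 (p(u) = 3 + ((-5 + u) + u)*0 = 3 + (-5 + 2*u)*0 = 3 + 0 = 3)
n(O) = 3
n(Y(-3)) - 1*92038 = 3 - 1*92038 = 3 - 92038 = -92035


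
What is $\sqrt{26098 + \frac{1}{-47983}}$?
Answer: $\frac{3 \sqrt{6676356395371}}{47983} \approx 161.55$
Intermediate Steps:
$\sqrt{26098 + \frac{1}{-47983}} = \sqrt{26098 - \frac{1}{47983}} = \sqrt{\frac{1252260333}{47983}} = \frac{3 \sqrt{6676356395371}}{47983}$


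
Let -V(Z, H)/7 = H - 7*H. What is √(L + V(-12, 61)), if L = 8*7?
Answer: √2618 ≈ 51.166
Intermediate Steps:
L = 56
V(Z, H) = 42*H (V(Z, H) = -7*(H - 7*H) = -(-42)*H = 42*H)
√(L + V(-12, 61)) = √(56 + 42*61) = √(56 + 2562) = √2618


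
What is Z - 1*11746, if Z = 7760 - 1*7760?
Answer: -11746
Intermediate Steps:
Z = 0 (Z = 7760 - 7760 = 0)
Z - 1*11746 = 0 - 1*11746 = 0 - 11746 = -11746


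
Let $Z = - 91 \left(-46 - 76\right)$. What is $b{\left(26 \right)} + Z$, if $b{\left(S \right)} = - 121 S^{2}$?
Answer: $-70694$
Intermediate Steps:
$Z = 11102$ ($Z = \left(-91\right) \left(-122\right) = 11102$)
$b{\left(26 \right)} + Z = - 121 \cdot 26^{2} + 11102 = \left(-121\right) 676 + 11102 = -81796 + 11102 = -70694$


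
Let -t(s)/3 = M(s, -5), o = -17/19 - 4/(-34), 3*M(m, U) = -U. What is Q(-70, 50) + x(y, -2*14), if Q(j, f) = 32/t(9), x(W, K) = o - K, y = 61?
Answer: 33629/1615 ≈ 20.823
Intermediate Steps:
M(m, U) = -U/3 (M(m, U) = (-U)/3 = -U/3)
o = -251/323 (o = -17*1/19 - 4*(-1/34) = -17/19 + 2/17 = -251/323 ≈ -0.77709)
t(s) = -5 (t(s) = -(-1)*(-5) = -3*5/3 = -5)
x(W, K) = -251/323 - K
Q(j, f) = -32/5 (Q(j, f) = 32/(-5) = 32*(-1/5) = -32/5)
Q(-70, 50) + x(y, -2*14) = -32/5 + (-251/323 - (-2)*14) = -32/5 + (-251/323 - 1*(-28)) = -32/5 + (-251/323 + 28) = -32/5 + 8793/323 = 33629/1615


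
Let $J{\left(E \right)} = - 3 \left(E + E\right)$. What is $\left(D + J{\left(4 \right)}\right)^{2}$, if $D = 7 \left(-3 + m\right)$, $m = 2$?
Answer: $961$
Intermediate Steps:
$J{\left(E \right)} = - 6 E$ ($J{\left(E \right)} = - 3 \cdot 2 E = - 6 E$)
$D = -7$ ($D = 7 \left(-3 + 2\right) = 7 \left(-1\right) = -7$)
$\left(D + J{\left(4 \right)}\right)^{2} = \left(-7 - 24\right)^{2} = \left(-31\right)^{2} = 961$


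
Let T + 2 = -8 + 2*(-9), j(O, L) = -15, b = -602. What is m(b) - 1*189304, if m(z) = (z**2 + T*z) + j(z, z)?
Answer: 189941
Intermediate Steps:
T = -28 (T = -2 + (-8 + 2*(-9)) = -2 + (-8 - 18) = -2 - 26 = -28)
m(z) = -15 + z**2 - 28*z (m(z) = (z**2 - 28*z) - 15 = -15 + z**2 - 28*z)
m(b) - 1*189304 = (-15 + (-602)**2 - 28*(-602)) - 1*189304 = (-15 + 362404 + 16856) - 189304 = 379245 - 189304 = 189941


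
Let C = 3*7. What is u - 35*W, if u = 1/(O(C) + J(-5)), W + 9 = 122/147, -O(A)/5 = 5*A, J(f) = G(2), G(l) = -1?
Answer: 3158609/11046 ≈ 285.95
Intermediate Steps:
C = 21
J(f) = -1
O(A) = -25*A
W = -1201/147 (W = -9 + 122/147 = -1201/147 ≈ -8.1701)
u = -1/526 (u = 1/(-25*21 - 1) = 1/(-525 - 1) = 1/(-526) = -1/526 ≈ -0.0019011)
u - 35*W = -1/526 - 35*(-1201/147) = -1/526 + 6005/21 = 3158609/11046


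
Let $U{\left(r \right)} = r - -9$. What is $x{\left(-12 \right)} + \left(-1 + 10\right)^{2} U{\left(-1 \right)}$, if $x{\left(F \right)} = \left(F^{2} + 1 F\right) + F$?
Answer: $768$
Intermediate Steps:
$x{\left(F \right)} = F^{2} + 2 F$ ($x{\left(F \right)} = \left(F^{2} + F\right) + F = \left(F + F^{2}\right) + F = F^{2} + 2 F$)
$U{\left(r \right)} = 9 + r$ ($U{\left(r \right)} = r + 9 = 9 + r$)
$x{\left(-12 \right)} + \left(-1 + 10\right)^{2} U{\left(-1 \right)} = - 12 \left(2 - 12\right) + \left(-1 + 10\right)^{2} \left(9 - 1\right) = \left(-12\right) \left(-10\right) + 9^{2} \cdot 8 = 120 + 81 \cdot 8 = 120 + 648 = 768$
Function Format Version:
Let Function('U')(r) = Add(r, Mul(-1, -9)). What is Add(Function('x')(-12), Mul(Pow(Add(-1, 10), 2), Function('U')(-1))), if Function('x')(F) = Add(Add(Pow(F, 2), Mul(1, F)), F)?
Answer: 768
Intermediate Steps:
Function('x')(F) = Add(Pow(F, 2), Mul(2, F)) (Function('x')(F) = Add(Add(Pow(F, 2), F), F) = Add(Add(F, Pow(F, 2)), F) = Add(Pow(F, 2), Mul(2, F)))
Function('U')(r) = Add(9, r) (Function('U')(r) = Add(r, 9) = Add(9, r))
Add(Function('x')(-12), Mul(Pow(Add(-1, 10), 2), Function('U')(-1))) = Add(Mul(-12, Add(2, -12)), Mul(Pow(Add(-1, 10), 2), Add(9, -1))) = Add(Mul(-12, -10), Mul(Pow(9, 2), 8)) = Add(120, Mul(81, 8)) = Add(120, 648) = 768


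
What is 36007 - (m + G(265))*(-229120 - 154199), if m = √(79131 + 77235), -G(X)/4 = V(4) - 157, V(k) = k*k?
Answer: 216227923 + 1149957*√17374 ≈ 3.6780e+8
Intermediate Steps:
V(k) = k²
G(X) = 564 (G(X) = -4*(4² - 157) = -4*(16 - 157) = -4*(-141) = 564)
m = 3*√17374 (m = √156366 = 3*√17374 ≈ 395.43)
36007 - (m + G(265))*(-229120 - 154199) = 36007 - (3*√17374 + 564)*(-229120 - 154199) = 36007 - (564 + 3*√17374)*(-383319) = 36007 - (-216191916 - 1149957*√17374) = 36007 + (216191916 + 1149957*√17374) = 216227923 + 1149957*√17374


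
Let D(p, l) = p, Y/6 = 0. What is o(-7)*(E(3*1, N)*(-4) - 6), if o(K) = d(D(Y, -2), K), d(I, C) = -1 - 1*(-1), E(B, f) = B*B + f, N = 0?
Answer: 0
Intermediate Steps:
Y = 0 (Y = 6*0 = 0)
E(B, f) = f + B² (E(B, f) = B² + f = f + B²)
d(I, C) = 0 (d(I, C) = -1 + 1 = 0)
o(K) = 0
o(-7)*(E(3*1, N)*(-4) - 6) = 0*((0 + (3*1)²)*(-4) - 6) = 0*((0 + 3²)*(-4) - 6) = 0*((0 + 9)*(-4) - 6) = 0*(9*(-4) - 6) = 0*(-36 - 6) = 0*(-42) = 0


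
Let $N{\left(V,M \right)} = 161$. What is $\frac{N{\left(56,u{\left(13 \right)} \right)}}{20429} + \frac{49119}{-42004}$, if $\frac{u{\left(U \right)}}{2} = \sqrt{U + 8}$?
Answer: $- \frac{996689407}{858099716} \approx -1.1615$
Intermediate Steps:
$u{\left(U \right)} = 2 \sqrt{8 + U}$ ($u{\left(U \right)} = 2 \sqrt{U + 8} = 2 \sqrt{8 + U}$)
$\frac{N{\left(56,u{\left(13 \right)} \right)}}{20429} + \frac{49119}{-42004} = \frac{161}{20429} + \frac{49119}{-42004} = 161 \cdot \frac{1}{20429} + 49119 \left(- \frac{1}{42004}\right) = \frac{161}{20429} - \frac{49119}{42004} = - \frac{996689407}{858099716}$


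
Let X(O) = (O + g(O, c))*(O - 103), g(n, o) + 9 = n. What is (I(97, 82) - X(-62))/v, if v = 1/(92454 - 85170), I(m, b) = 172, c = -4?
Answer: -158594532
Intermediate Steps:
g(n, o) = -9 + n
X(O) = (-103 + O)*(-9 + 2*O) (X(O) = (O + (-9 + O))*(O - 103) = (-9 + 2*O)*(-103 + O) = (-103 + O)*(-9 + 2*O))
v = 1/7284 ≈ 0.00013729
(I(97, 82) - X(-62))/v = (172 - (927 - 215*(-62) + 2*(-62)²))/(1/7284) = (172 - (927 + 13330 + 2*3844))*7284 = (172 - (927 + 13330 + 7688))*7284 = (172 - 1*21945)*7284 = (172 - 21945)*7284 = -21773*7284 = -158594532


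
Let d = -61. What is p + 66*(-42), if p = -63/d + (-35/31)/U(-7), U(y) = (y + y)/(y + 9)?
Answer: -5239594/1891 ≈ -2770.8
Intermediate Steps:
U(y) = 2*y/(9 + y) (U(y) = (2*y)/(9 + y) = 2*y/(9 + y))
p = 2258/1891 (p = -63/(-61) + (-35/31)/((2*(-7)/(9 - 7))) = -63*(-1/61) + (-35*1/31)/((2*(-7)/2)) = 63/61 - 35/(31*(2*(-7)*(½))) = 63/61 - 35/31/(-7) = 63/61 - 35/31*(-⅐) = 63/61 + 5/31 = 2258/1891 ≈ 1.1941)
p + 66*(-42) = 2258/1891 + 66*(-42) = 2258/1891 - 2772 = -5239594/1891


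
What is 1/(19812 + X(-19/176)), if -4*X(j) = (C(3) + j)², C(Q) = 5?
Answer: 123904/2454044727 ≈ 5.0490e-5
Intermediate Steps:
X(j) = -(5 + j)²/4
1/(19812 + X(-19/176)) = 1/(19812 - (5 - 19/176)²/4) = 1/(19812 - (861/176)²/4) = 1/(19812 - ¼*741321/30976) = 1/(19812 - 741321/123904) = 1/(2454044727/123904) = 123904/2454044727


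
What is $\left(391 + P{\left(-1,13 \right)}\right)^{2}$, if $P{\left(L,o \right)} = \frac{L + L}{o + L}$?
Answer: $\frac{5499025}{36} \approx 1.5275 \cdot 10^{5}$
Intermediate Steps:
$P{\left(L,o \right)} = \frac{2 L}{L + o}$
$\left(391 + P{\left(-1,13 \right)}\right)^{2} = \left(391 + 2 \left(-1\right) \frac{1}{-1 + 13}\right)^{2} = \left(391 + 2 \left(-1\right) \frac{1}{12}\right)^{2} = \left(391 - \frac{1}{6}\right)^{2} = \left(\frac{2345}{6}\right)^{2} = \frac{5499025}{36}$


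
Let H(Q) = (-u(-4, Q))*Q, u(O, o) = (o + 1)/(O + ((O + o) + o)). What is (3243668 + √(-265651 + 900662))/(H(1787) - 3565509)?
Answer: -5783460044/6358900125 - 1783*√635011/6358900125 ≈ -0.90973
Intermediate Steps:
u(O, o) = (1 + o)/(2*O + 2*o) (u(O, o) = (1 + o)/(O + (O + 2*o)) = (1 + o)/(2*O + 2*o))
H(Q) = -Q*(1 + Q)/(2*(-4 + Q)) (H(Q) = (-(1 + Q)/(2*(-4 + Q)))*Q = -Q*(1 + Q)/(2*(-4 + Q)))
(3243668 + √(-265651 + 900662))/(H(1787) - 3565509) = (3243668 + √(-265651 + 900662))/(-1*1787*(1 + 1787)/(-8 + 2*1787) - 3565509) = (3243668 + √635011)/(-1*1787*1788/(-8 + 3574) - 3565509) = (3243668 + √635011)/(-1*1787*1788/3566 - 3565509) = (3243668 + √635011)/(-1*1787*1/3566*1788 - 3565509) = (3243668 + √635011)/(-1597578/1783 - 3565509) = (3243668 + √635011)/(-6358900125/1783) = (3243668 + √635011)*(-1783/6358900125) = -5783460044/6358900125 - 1783*√635011/6358900125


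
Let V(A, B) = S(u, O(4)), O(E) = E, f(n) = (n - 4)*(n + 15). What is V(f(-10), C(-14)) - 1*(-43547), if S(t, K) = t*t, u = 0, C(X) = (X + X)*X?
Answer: 43547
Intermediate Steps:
f(n) = (-4 + n)*(15 + n)
C(X) = 2*X² (C(X) = (2*X)*X = 2*X²)
S(t, K) = t²
V(A, B) = 0 (V(A, B) = 0² = 0)
V(f(-10), C(-14)) - 1*(-43547) = 0 - 1*(-43547) = 0 + 43547 = 43547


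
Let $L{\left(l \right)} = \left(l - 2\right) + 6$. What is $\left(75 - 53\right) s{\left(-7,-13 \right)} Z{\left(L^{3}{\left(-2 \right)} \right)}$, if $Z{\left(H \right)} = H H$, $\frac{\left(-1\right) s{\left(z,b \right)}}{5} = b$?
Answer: $91520$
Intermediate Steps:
$s{\left(z,b \right)} = - 5 b$
$L{\left(l \right)} = 4 + l$ ($L{\left(l \right)} = \left(-2 + l\right) + 6 = 4 + l$)
$Z{\left(H \right)} = H^{2}$
$\left(75 - 53\right) s{\left(-7,-13 \right)} Z{\left(L^{3}{\left(-2 \right)} \right)} = \left(75 - 53\right) \left(\left(-5\right) \left(-13\right)\right) \left(\left(4 - 2\right)^{3}\right)^{2} = 22 \cdot 65 \left(2^{3}\right)^{2} = 1430 \cdot 8^{2} = 1430 \cdot 64 = 91520$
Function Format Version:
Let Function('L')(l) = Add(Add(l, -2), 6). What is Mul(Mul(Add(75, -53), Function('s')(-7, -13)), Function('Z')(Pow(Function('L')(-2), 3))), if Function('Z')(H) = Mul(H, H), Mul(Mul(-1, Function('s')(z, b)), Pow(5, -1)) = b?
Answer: 91520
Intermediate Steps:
Function('s')(z, b) = Mul(-5, b)
Function('L')(l) = Add(4, l) (Function('L')(l) = Add(Add(-2, l), 6) = Add(4, l))
Function('Z')(H) = Pow(H, 2)
Mul(Mul(Add(75, -53), Function('s')(-7, -13)), Function('Z')(Pow(Function('L')(-2), 3))) = Mul(Mul(Add(75, -53), Mul(-5, -13)), Pow(Pow(Add(4, -2), 3), 2)) = Mul(Mul(22, 65), Pow(Pow(2, 3), 2)) = Mul(1430, Pow(8, 2)) = Mul(1430, 64) = 91520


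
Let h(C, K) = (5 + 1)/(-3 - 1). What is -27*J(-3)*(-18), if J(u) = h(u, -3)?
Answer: -729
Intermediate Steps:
h(C, K) = -3/2 (h(C, K) = 6/(-4) = 6*(-1/4) = -3/2)
J(u) = -3/2
-27*J(-3)*(-18) = -27*(-3/2)*(-18) = (81/2)*(-18) = -729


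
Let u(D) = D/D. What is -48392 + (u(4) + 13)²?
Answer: -48196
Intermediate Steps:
u(D) = 1
-48392 + (u(4) + 13)² = -48392 + (1 + 13)² = -48392 + 14² = -48392 + 196 = -48196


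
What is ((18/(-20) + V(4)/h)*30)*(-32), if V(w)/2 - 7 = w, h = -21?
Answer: 13088/7 ≈ 1869.7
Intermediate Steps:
V(w) = 14 + 2*w
((18/(-20) + V(4)/h)*30)*(-32) = ((18/(-20) + (14 + 2*4)/(-21))*30)*(-32) = ((18*(-1/20) + (14 + 8)*(-1/21))*30)*(-32) = ((-9/10 + 22*(-1/21))*30)*(-32) = ((-9/10 - 22/21)*30)*(-32) = -409/210*30*(-32) = -409/7*(-32) = 13088/7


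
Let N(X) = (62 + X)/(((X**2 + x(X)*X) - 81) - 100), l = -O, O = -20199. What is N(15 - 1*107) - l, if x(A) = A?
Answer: -338272683/16747 ≈ -20199.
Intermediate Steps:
l = 20199 (l = -1*(-20199) = 20199)
N(X) = (62 + X)/(-181 + 2*X**2) (N(X) = (62 + X)/(((X**2 + X*X) - 81) - 100) = (62 + X)/(((X**2 + X**2) - 81) - 100) = (62 + X)/((2*X**2 - 81) - 100) = (62 + X)/((-81 + 2*X**2) - 100) = (62 + X)/(-181 + 2*X**2))
N(15 - 1*107) - l = (62 + (15 - 1*107))/(-181 + 2*(15 - 1*107)**2) - 1*20199 = (62 + (15 - 107))/(-181 + 2*(15 - 107)**2) - 20199 = (62 - 92)/(-181 + 2*(-92)**2) - 20199 = -30/(-181 + 2*8464) - 20199 = -30/(-181 + 16928) - 20199 = -30/16747 - 20199 = -338272683/16747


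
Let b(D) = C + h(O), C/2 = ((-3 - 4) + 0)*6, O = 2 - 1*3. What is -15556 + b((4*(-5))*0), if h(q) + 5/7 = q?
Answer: -109492/7 ≈ -15642.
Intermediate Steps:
O = -1 (O = 2 - 3 = -1)
h(q) = -5/7 + q
C = -84 (C = 2*(((-3 - 4) + 0)*6) = 2*((-7 + 0)*6) = 2*(-7*6) = 2*(-42) = -84)
b(D) = -600/7 (b(D) = -84 + (-5/7 - 1) = -84 - 12/7 = -600/7)
-15556 + b((4*(-5))*0) = -15556 - 600/7 = -109492/7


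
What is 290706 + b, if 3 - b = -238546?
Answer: 529255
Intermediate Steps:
b = 238549 (b = 3 - 1*(-238546) = 3 + 238546 = 238549)
290706 + b = 290706 + 238549 = 529255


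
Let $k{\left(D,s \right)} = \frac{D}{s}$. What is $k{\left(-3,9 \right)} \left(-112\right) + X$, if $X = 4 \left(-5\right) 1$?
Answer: $\frac{52}{3} \approx 17.333$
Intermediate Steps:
$X = -20$ ($X = \left(-20\right) 1 = -20$)
$k{\left(-3,9 \right)} \left(-112\right) + X = - \frac{3}{9} \left(-112\right) - 20 = \left(-3\right) \frac{1}{9} \left(-112\right) - 20 = \left(- \frac{1}{3}\right) \left(-112\right) - 20 = \frac{112}{3} - 20 = \frac{52}{3}$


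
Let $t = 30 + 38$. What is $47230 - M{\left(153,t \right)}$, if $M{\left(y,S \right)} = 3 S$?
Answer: $47026$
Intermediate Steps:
$t = 68$
$47230 - M{\left(153,t \right)} = 47230 - 3 \cdot 68 = 47230 - 204 = 47026$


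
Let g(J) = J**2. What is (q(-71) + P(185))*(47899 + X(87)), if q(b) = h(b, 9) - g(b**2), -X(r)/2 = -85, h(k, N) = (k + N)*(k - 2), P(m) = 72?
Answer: -1221293072727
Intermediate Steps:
h(k, N) = (-2 + k)*(N + k) (h(k, N) = (N + k)*(-2 + k) = (-2 + k)*(N + k))
X(r) = 170 (X(r) = -2*(-85) = 170)
q(b) = -18 + b**2 - b**4 + 7*b (q(b) = (b**2 - 2*9 - 2*b + 9*b) - (b**2)**2 = (b**2 - 18 - 2*b + 9*b) - b**4 = (-18 + b**2 + 7*b) - b**4 = -18 + b**2 - b**4 + 7*b)
(q(-71) + P(185))*(47899 + X(87)) = ((-18 + (-71)**2 - 1*(-71)**4 + 7*(-71)) + 72)*(47899 + 170) = ((-18 + 5041 - 1*25411681 - 497) + 72)*48069 = ((-18 + 5041 - 25411681 - 497) + 72)*48069 = (-25407155 + 72)*48069 = -25407083*48069 = -1221293072727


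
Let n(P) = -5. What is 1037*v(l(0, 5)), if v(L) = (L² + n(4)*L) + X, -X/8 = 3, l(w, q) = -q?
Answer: 26962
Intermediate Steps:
X = -24 (X = -8*3 = -24)
v(L) = -24 + L² - 5*L (v(L) = (L² - 5*L) - 24 = -24 + L² - 5*L)
1037*v(l(0, 5)) = 1037*(-24 + (-1*5)² - (-5)*5) = 1037*(-24 + (-5)² - 5*(-5)) = 1037*(-24 + 25 + 25) = 1037*26 = 26962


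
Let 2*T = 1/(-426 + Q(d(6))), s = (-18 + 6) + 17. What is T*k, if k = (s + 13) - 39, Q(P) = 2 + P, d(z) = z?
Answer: 21/836 ≈ 0.025120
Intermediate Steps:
s = 5 (s = -12 + 17 = 5)
k = -21 (k = (5 + 13) - 39 = 18 - 39 = -21)
T = -1/836 (T = 1/(2*(-426 + (2 + 6))) = 1/(2*(-426 + 8)) = (½)/(-418) = (½)*(-1/418) = -1/836 ≈ -0.0011962)
T*k = -1/836*(-21) = 21/836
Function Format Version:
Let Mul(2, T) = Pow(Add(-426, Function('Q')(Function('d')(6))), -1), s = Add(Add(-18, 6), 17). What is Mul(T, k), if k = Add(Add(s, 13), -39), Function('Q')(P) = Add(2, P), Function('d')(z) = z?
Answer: Rational(21, 836) ≈ 0.025120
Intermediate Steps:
s = 5 (s = Add(-12, 17) = 5)
k = -21 (k = Add(Add(5, 13), -39) = Add(18, -39) = -21)
T = Rational(-1, 836) (T = Mul(Rational(1, 2), Pow(Add(-426, Add(2, 6)), -1)) = Mul(Rational(1, 2), Pow(Add(-426, 8), -1)) = Mul(Rational(1, 2), Pow(-418, -1)) = Mul(Rational(1, 2), Rational(-1, 418)) = Rational(-1, 836) ≈ -0.0011962)
Mul(T, k) = Mul(Rational(-1, 836), -21) = Rational(21, 836)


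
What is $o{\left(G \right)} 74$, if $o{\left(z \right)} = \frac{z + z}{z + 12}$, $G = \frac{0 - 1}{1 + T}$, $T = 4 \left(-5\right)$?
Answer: $\frac{148}{229} \approx 0.64629$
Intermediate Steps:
$T = -20$
$G = \frac{1}{19}$ ($G = \frac{0 - 1}{1 - 20} = - \frac{1}{-19} = \left(-1\right) \left(- \frac{1}{19}\right) = \frac{1}{19} \approx 0.052632$)
$o{\left(z \right)} = \frac{2 z}{12 + z}$
$o{\left(G \right)} 74 = 2 \cdot \frac{1}{19} \frac{1}{12 + \frac{1}{19}} \cdot 74 = 2 \cdot \frac{1}{19} \frac{1}{\frac{229}{19}} \cdot 74 = 2 \cdot \frac{1}{19} \cdot \frac{19}{229} \cdot 74 = \frac{2}{229} \cdot 74 = \frac{148}{229}$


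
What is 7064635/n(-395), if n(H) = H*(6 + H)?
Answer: 1412927/30731 ≈ 45.977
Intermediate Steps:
7064635/n(-395) = 7064635/((-395*(6 - 395))) = 7064635/((-395*(-389))) = 7064635/153655 = 7064635*(1/153655) = 1412927/30731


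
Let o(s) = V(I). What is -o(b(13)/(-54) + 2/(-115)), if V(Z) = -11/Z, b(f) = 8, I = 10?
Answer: 11/10 ≈ 1.1000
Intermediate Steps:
o(s) = -11/10
-o(b(13)/(-54) + 2/(-115)) = -1*(-11/10) = 11/10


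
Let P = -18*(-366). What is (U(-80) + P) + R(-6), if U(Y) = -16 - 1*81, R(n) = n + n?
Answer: 6479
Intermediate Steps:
R(n) = 2*n
U(Y) = -97 (U(Y) = -16 - 81 = -97)
P = 6588
(U(-80) + P) + R(-6) = (-97 + 6588) + 2*(-6) = 6491 - 12 = 6479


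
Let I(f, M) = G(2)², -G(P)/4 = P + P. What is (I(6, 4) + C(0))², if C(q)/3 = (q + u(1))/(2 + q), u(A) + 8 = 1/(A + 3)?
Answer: 3822025/64 ≈ 59719.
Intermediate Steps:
u(A) = -8 + 1/(3 + A) (u(A) = -8 + 1/(A + 3) = -8 + 1/(3 + A))
G(P) = -8*P (G(P) = -4*(P + P) = -8*P)
I(f, M) = 256 (I(f, M) = (-8*2)² = (-16)² = 256)
C(q) = 3*(-31/4 + q)/(2 + q) (C(q) = 3*((q + (-23 - 8*1)/(3 + 1))/(2 + q)) = 3*((q + (-23 - 8)/4)/(2 + q)) = 3*((q + (¼)*(-31))/(2 + q)) = 3*((q - 31/4)/(2 + q)) = 3*((-31/4 + q)/(2 + q)) = 3*(-31/4 + q)/(2 + q))
(I(6, 4) + C(0))² = (256 + 3*(-31 + 4*0)/(4*(2 + 0)))² = (256 + (¾)*(-31 + 0)/2)² = (256 + (¾)*(½)*(-31))² = (256 - 93/8)² = (1955/8)² = 3822025/64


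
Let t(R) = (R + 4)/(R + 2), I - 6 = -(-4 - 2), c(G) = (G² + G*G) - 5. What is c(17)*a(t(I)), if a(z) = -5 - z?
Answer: -24639/7 ≈ -3519.9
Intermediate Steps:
c(G) = -5 + 2*G² (c(G) = (G² + G²) - 5 = 2*G² - 5 = -5 + 2*G²)
I = 12 (I = 6 - (-4 - 2) = 6 - 1*(-6) = 6 + 6 = 12)
t(R) = (4 + R)/(2 + R)
c(17)*a(t(I)) = (-5 + 2*17²)*(-5 - (4 + 12)/(2 + 12)) = (-5 + 2*289)*(-5 - 16/14) = (-5 + 578)*(-5 - 16/14) = 573*(-5 - 1*8/7) = 573*(-5 - 8/7) = 573*(-43/7) = -24639/7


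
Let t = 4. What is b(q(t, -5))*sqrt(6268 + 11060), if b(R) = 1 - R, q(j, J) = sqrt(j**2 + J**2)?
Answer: -76*sqrt(123) + 76*sqrt(3) ≈ -711.25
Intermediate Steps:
q(j, J) = sqrt(J**2 + j**2)
b(q(t, -5))*sqrt(6268 + 11060) = (1 - sqrt((-5)**2 + 4**2))*sqrt(6268 + 11060) = (1 - sqrt(25 + 16))*sqrt(17328) = (1 - sqrt(41))*(76*sqrt(3)) = 76*sqrt(3)*(1 - sqrt(41))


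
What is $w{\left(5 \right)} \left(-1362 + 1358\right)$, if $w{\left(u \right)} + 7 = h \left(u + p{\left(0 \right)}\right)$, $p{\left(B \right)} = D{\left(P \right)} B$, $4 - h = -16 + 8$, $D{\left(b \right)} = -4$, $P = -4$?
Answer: $-212$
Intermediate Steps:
$h = 12$ ($h = 4 - \left(-16 + 8\right) = 4 - -8 = 4 + 8 = 12$)
$p{\left(B \right)} = - 4 B$
$w{\left(u \right)} = -7 + 12 u$ ($w{\left(u \right)} = -7 + 12 \left(u - 0\right) = -7 + 12 \left(u + 0\right) = -7 + 12 u$)
$w{\left(5 \right)} \left(-1362 + 1358\right) = \left(-7 + 12 \cdot 5\right) \left(-1362 + 1358\right) = \left(-7 + 60\right) \left(-4\right) = 53 \left(-4\right) = -212$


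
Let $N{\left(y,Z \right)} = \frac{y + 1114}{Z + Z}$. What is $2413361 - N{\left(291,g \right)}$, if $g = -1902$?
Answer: $\frac{9180426649}{3804} \approx 2.4134 \cdot 10^{6}$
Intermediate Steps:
$N{\left(y,Z \right)} = \frac{1114 + y}{2 Z}$
$2413361 - N{\left(291,g \right)} = 2413361 - \frac{1114 + 291}{2 \left(-1902\right)} = 2413361 - \frac{1}{2} \left(- \frac{1}{1902}\right) 1405 = 2413361 - - \frac{1405}{3804} = 2413361 + \frac{1405}{3804} = \frac{9180426649}{3804}$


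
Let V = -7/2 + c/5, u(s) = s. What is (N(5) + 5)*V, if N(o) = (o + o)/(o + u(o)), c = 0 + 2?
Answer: -93/5 ≈ -18.600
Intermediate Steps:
c = 2
N(o) = 1 (N(o) = (o + o)/(o + o) = (2*o)/((2*o)) = (2*o)*(1/(2*o)) = 1)
V = -31/10 (V = -7/2 + 2/5 = -31/10 ≈ -3.1000)
(N(5) + 5)*V = (1 + 5)*(-31/10) = 6*(-31/10) = -93/5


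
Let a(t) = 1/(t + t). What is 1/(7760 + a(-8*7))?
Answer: 112/869119 ≈ 0.00012887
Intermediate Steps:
a(t) = 1/(2*t)
1/(7760 + a(-8*7)) = 1/(7760 + 1/(2*((-8*7)))) = 1/(7760 + (1/2)/(-56)) = 1/(7760 + (1/2)*(-1/56)) = 1/(7760 - 1/112) = 1/(869119/112) = 112/869119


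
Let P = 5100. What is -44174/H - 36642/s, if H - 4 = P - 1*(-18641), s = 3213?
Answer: -112443928/8476965 ≈ -13.265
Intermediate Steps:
H = 23745 (H = 4 + (5100 - 1*(-18641)) = 4 + (5100 + 18641) = 4 + 23741 = 23745)
-44174/H - 36642/s = -44174/23745 - 36642/3213 = -44174*1/23745 - 36642*1/3213 = -44174/23745 - 12214/1071 = -112443928/8476965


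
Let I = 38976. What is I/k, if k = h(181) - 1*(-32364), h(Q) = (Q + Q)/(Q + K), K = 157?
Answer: 6586944/5469697 ≈ 1.2043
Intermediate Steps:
h(Q) = 2*Q/(157 + Q) (h(Q) = (Q + Q)/(Q + 157) = (2*Q)/(157 + Q) = 2*Q/(157 + Q))
k = 5469697/169 (k = 2*181/(157 + 181) - 1*(-32364) = 2*181/338 + 32364 = 2*181*(1/338) + 32364 = 181/169 + 32364 = 5469697/169 ≈ 32365.)
I/k = 38976/(5469697/169) = 38976*(169/5469697) = 6586944/5469697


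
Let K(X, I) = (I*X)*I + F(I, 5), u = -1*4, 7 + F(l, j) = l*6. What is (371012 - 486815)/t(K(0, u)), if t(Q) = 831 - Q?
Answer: -115803/862 ≈ -134.34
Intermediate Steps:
F(l, j) = -7 + 6*l (F(l, j) = -7 + l*6 = -7 + 6*l)
u = -4
K(X, I) = -7 + 6*I + X*I² (K(X, I) = (I*X)*I + (-7 + 6*I) = X*I² + (-7 + 6*I) = -7 + 6*I + X*I²)
(371012 - 486815)/t(K(0, u)) = (371012 - 486815)/(831 - (-7 + 6*(-4) + 0*(-4)²)) = -115803/(831 - (-7 - 24 + 0*16)) = -115803/(831 - (-7 - 24 + 0)) = -115803/(831 - 1*(-31)) = -115803/(831 + 31) = -115803/862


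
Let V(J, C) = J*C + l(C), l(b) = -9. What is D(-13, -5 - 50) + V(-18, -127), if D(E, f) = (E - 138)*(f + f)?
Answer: 18887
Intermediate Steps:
V(J, C) = -9 + C*J (V(J, C) = J*C - 9 = C*J - 9 = -9 + C*J)
D(E, f) = 2*f*(-138 + E) (D(E, f) = (-138 + E)*(2*f) = 2*f*(-138 + E))
D(-13, -5 - 50) + V(-18, -127) = 2*(-5 - 50)*(-138 - 13) + (-9 - 127*(-18)) = 2*(-55)*(-151) + (-9 + 2286) = 16610 + 2277 = 18887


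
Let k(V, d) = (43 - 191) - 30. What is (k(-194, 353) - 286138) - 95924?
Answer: -382240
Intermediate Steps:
k(V, d) = -178 (k(V, d) = -148 - 30 = -178)
(k(-194, 353) - 286138) - 95924 = (-178 - 286138) - 95924 = -286316 - 95924 = -382240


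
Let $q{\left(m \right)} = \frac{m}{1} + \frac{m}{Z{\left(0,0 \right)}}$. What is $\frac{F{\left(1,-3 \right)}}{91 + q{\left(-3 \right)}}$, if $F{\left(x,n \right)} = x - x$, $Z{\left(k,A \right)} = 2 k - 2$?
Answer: $0$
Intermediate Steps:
$Z{\left(k,A \right)} = -2 + 2 k$
$F{\left(x,n \right)} = 0$
$q{\left(m \right)} = \frac{m}{2}$ ($q{\left(m \right)} = \frac{m}{1} + \frac{m}{-2 + 2 \cdot 0} = m 1 + \frac{m}{-2 + 0} = m + \frac{m}{-2} = m + m \left(- \frac{1}{2}\right) = m - \frac{m}{2} = \frac{m}{2}$)
$\frac{F{\left(1,-3 \right)}}{91 + q{\left(-3 \right)}} = \frac{0}{91 + \frac{1}{2} \left(-3\right)} = \frac{0}{91 - \frac{3}{2}} = \frac{0}{\frac{179}{2}} = 0 \cdot \frac{2}{179} = 0$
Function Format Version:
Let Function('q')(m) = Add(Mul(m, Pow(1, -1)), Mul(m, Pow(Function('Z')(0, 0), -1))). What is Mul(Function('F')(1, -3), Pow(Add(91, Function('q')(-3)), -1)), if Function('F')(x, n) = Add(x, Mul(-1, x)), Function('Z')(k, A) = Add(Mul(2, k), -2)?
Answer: 0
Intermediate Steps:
Function('Z')(k, A) = Add(-2, Mul(2, k))
Function('F')(x, n) = 0
Function('q')(m) = Mul(Rational(1, 2), m) (Function('q')(m) = Add(Mul(m, Pow(1, -1)), Mul(m, Pow(Add(-2, Mul(2, 0)), -1))) = Add(Mul(m, 1), Mul(m, Pow(Add(-2, 0), -1))) = Add(m, Mul(m, Pow(-2, -1))) = Add(m, Mul(m, Rational(-1, 2))) = Add(m, Mul(Rational(-1, 2), m)) = Mul(Rational(1, 2), m))
Mul(Function('F')(1, -3), Pow(Add(91, Function('q')(-3)), -1)) = Mul(0, Pow(Add(91, Mul(Rational(1, 2), -3)), -1)) = Mul(0, Pow(Add(91, Rational(-3, 2)), -1)) = Mul(0, Pow(Rational(179, 2), -1)) = Mul(0, Rational(2, 179)) = 0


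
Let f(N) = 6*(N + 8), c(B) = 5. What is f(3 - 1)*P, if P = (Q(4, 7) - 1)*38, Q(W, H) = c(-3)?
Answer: 9120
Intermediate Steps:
Q(W, H) = 5
f(N) = 48 + 6*N (f(N) = 6*(8 + N) = 48 + 6*N)
P = 152 (P = (5 - 1)*38 = 4*38 = 152)
f(3 - 1)*P = (48 + 6*(3 - 1))*152 = (48 + 6*2)*152 = (48 + 12)*152 = 60*152 = 9120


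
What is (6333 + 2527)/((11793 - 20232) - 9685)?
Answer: -2215/4531 ≈ -0.48885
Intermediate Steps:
(6333 + 2527)/((11793 - 20232) - 9685) = 8860/(-8439 - 9685) = 8860/(-18124) = 8860*(-1/18124) = -2215/4531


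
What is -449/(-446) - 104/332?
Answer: 25671/37018 ≈ 0.69347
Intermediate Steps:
-449/(-446) - 104/332 = -449*(-1/446) - 104*1/332 = 449/446 - 26/83 = 25671/37018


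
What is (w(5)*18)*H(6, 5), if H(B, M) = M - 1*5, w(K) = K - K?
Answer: 0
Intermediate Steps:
w(K) = 0
H(B, M) = -5 + M (H(B, M) = M - 5 = -5 + M)
(w(5)*18)*H(6, 5) = (0*18)*(-5 + 5) = 0*0 = 0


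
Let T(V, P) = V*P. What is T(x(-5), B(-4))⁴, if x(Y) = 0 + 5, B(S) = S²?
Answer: 40960000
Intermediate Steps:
x(Y) = 5
T(V, P) = P*V
T(x(-5), B(-4))⁴ = ((-4)²*5)⁴ = (16*5)⁴ = 80⁴ = 40960000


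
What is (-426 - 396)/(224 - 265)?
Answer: 822/41 ≈ 20.049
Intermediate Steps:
(-426 - 396)/(224 - 265) = -822/(-41) = -822*(-1/41) = 822/41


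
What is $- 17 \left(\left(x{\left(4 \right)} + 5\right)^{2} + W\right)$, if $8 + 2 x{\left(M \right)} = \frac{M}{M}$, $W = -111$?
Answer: $\frac{7395}{4} \approx 1848.8$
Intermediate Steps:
$x{\left(M \right)} = - \frac{7}{2}$ ($x{\left(M \right)} = -4 + \frac{M \frac{1}{M}}{2} = -4 + \frac{1}{2} \cdot 1 = -4 + \frac{1}{2} = - \frac{7}{2}$)
$- 17 \left(\left(x{\left(4 \right)} + 5\right)^{2} + W\right) = - 17 \left(\left(- \frac{7}{2} + 5\right)^{2} - 111\right) = - 17 \left(\left(\frac{3}{2}\right)^{2} - 111\right) = - 17 \left(\frac{9}{4} - 111\right) = \left(-17\right) \left(- \frac{435}{4}\right) = \frac{7395}{4}$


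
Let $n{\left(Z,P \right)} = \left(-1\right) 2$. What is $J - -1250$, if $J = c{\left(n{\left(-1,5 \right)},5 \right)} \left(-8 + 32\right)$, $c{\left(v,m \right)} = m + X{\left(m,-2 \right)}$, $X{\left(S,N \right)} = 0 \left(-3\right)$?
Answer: $1370$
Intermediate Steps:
$n{\left(Z,P \right)} = -2$
$X{\left(S,N \right)} = 0$
$c{\left(v,m \right)} = m$ ($c{\left(v,m \right)} = m + 0 = m$)
$J = 120$ ($J = 5 \left(-8 + 32\right) = 5 \cdot 24 = 120$)
$J - -1250 = 120 - -1250 = 120 + 1250 = 1370$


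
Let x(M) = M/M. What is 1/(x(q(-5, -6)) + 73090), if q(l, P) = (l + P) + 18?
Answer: 1/73091 ≈ 1.3682e-5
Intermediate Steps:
q(l, P) = 18 + P + l (q(l, P) = (P + l) + 18 = 18 + P + l)
x(M) = 1
1/(x(q(-5, -6)) + 73090) = 1/(1 + 73090) = 1/73091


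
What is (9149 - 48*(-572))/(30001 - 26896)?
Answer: 7321/621 ≈ 11.789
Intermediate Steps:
(9149 - 48*(-572))/(30001 - 26896) = (9149 + 27456)/3105 = 36605*(1/3105) = 7321/621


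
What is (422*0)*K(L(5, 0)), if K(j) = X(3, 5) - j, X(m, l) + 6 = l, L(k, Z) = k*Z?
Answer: 0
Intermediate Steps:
L(k, Z) = Z*k
X(m, l) = -6 + l
K(j) = -1 - j (K(j) = (-6 + 5) - j = -1 - j)
(422*0)*K(L(5, 0)) = (422*0)*(-1 - 0*5) = 0*(-1 - 1*0) = 0*(-1 + 0) = 0*(-1) = 0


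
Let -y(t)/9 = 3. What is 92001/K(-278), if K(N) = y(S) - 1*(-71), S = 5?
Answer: 92001/44 ≈ 2090.9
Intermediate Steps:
y(t) = -27 (y(t) = -9*3 = -27)
K(N) = 44 (K(N) = -27 - 1*(-71) = -27 + 71 = 44)
92001/K(-278) = 92001/44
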